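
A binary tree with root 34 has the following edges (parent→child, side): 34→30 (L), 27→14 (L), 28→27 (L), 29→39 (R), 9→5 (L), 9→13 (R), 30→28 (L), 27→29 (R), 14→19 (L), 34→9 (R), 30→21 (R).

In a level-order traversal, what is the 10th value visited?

Level-order visits nodes level by level from the root, left to right within each level.
Level 0: 34
Level 1: 30, 9
Level 2: 28, 21, 5, 13
Level 3: 27
Level 4: 14, 29
Level 5: 19, 39
Full level-order sequence: 34, 30, 9, 28, 21, 5, 13, 27, 14, 29, 19, 39.

29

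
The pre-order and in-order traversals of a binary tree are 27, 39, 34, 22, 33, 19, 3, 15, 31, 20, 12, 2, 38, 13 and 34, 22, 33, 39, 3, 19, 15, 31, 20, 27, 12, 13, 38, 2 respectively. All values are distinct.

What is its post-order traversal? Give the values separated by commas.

The first element of pre-order is the root; it splits in-order into left and right subtrees.
Root 27: left subtree has 9 nodes {34, 22, 33, 39, 3, 19, 15, 31, 20}, right has 4 {12, 13, 38, 2}.
  Root 39: left subtree has 3 nodes {34, 22, 33}, right has 5 {3, 19, 15, 31, 20}.
    Root 34: left subtree has 0 nodes { }, right has 2 {22, 33}.
      Root 22: left subtree has 0 nodes { }, right has 1 {33}.
    Root 19: left subtree has 1 node {3}, right has 3 {15, 31, 20}.
      Root 15: left subtree has 0 nodes { }, right has 2 {31, 20}.
        Root 31: left subtree has 0 nodes { }, right has 1 {20}.
  Root 12: left subtree has 0 nodes { }, right has 3 {13, 38, 2}.
    Root 2: left subtree has 2 nodes {13, 38}, right has 0 { }.
      Root 38: left subtree has 1 node {13}, right has 0 { }.

33, 22, 34, 3, 20, 31, 15, 19, 39, 13, 38, 2, 12, 27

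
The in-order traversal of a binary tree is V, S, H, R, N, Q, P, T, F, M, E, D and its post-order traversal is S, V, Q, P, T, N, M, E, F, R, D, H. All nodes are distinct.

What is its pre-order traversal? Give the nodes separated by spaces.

H V S D R F N T P Q E M

The last element of post-order is the root; it splits in-order into left and right subtrees.
Root H: left subtree has 2 nodes {V, S}, right has 9 {R, N, Q, P, T, F, M, E, D}.
  Root V: left subtree has 0 nodes { }, right has 1 {S}.
  Root D: left subtree has 8 nodes {R, N, Q, P, T, F, M, E}, right has 0 { }.
    Root R: left subtree has 0 nodes { }, right has 7 {N, Q, P, T, F, M, E}.
      Root F: left subtree has 4 nodes {N, Q, P, T}, right has 2 {M, E}.
        Root N: left subtree has 0 nodes { }, right has 3 {Q, P, T}.
          Root T: left subtree has 2 nodes {Q, P}, right has 0 { }.
            Root P: left subtree has 1 node {Q}, right has 0 { }.
        Root E: left subtree has 1 node {M}, right has 0 { }.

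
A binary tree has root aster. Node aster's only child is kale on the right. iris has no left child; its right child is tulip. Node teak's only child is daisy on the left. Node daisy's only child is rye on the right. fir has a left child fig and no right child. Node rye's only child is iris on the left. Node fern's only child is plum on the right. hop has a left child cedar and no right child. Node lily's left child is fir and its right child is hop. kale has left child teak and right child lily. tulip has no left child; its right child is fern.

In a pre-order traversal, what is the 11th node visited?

fir

Pre-order visits the node, then its left subtree, then its right subtree.
Visit aster.
At aster: no left child.
At aster: go right to kale.
  Visit kale.
  At kale: go left to teak.
    Visit teak.
    At teak: go left to daisy.
      Visit daisy.
      At daisy: no left child.
      At daisy: go right to rye.
        Visit rye.
        At rye: go left to iris.
          Visit iris.
          At iris: no left child.
          At iris: go right to tulip.
            Visit tulip.
            At tulip: no left child.
            At tulip: go right to fern.
              Visit fern.
              At fern: no left child.
              At fern: go right to plum.
                plum is a leaf — visit plum.
        At rye: no right child.
    At teak: no right child.
  At kale: go right to lily.
    Visit lily.
    At lily: go left to fir.
      Visit fir.
      At fir: go left to fig.
        fig is a leaf — visit fig.
      At fir: no right child.
    At lily: go right to hop.
      Visit hop.
      At hop: go left to cedar.
        cedar is a leaf — visit cedar.
      At hop: no right child.
Full pre-order sequence: aster, kale, teak, daisy, rye, iris, tulip, fern, plum, lily, fir, fig, hop, cedar.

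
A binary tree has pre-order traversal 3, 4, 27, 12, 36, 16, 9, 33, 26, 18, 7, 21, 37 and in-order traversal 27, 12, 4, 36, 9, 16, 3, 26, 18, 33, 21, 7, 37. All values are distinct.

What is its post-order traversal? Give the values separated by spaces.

The first element of pre-order is the root; it splits in-order into left and right subtrees.
Root 3: left subtree has 6 nodes {27, 12, 4, 36, 9, 16}, right has 6 {26, 18, 33, 21, 7, 37}.
  Root 4: left subtree has 2 nodes {27, 12}, right has 3 {36, 9, 16}.
    Root 27: left subtree has 0 nodes { }, right has 1 {12}.
    Root 36: left subtree has 0 nodes { }, right has 2 {9, 16}.
      Root 16: left subtree has 1 node {9}, right has 0 { }.
  Root 33: left subtree has 2 nodes {26, 18}, right has 3 {21, 7, 37}.
    Root 26: left subtree has 0 nodes { }, right has 1 {18}.
    Root 7: left subtree has 1 node {21}, right has 1 {37}.

12 27 9 16 36 4 18 26 21 37 7 33 3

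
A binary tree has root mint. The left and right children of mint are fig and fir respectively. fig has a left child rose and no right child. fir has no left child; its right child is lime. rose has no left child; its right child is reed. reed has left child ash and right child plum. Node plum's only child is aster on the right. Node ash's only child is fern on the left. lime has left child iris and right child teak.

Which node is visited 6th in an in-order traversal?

In-order visits the left subtree, then the node, then the right subtree.
At mint: go left to fig.
  At fig: go left to rose.
    At rose: no left child.
    Visit rose.
    At rose: go right to reed.
      At reed: go left to ash.
        At ash: go left to fern.
          fern is a leaf — visit fern.
        Visit ash.
        At ash: no right child.
      Visit reed.
      At reed: go right to plum.
        At plum: no left child.
        Visit plum.
        At plum: go right to aster.
          aster is a leaf — visit aster.
  Visit fig.
  At fig: no right child.
Visit mint.
At mint: go right to fir.
  At fir: no left child.
  Visit fir.
  At fir: go right to lime.
    At lime: go left to iris.
      iris is a leaf — visit iris.
    Visit lime.
    At lime: go right to teak.
      teak is a leaf — visit teak.
Full in-order sequence: rose, fern, ash, reed, plum, aster, fig, mint, fir, iris, lime, teak.

aster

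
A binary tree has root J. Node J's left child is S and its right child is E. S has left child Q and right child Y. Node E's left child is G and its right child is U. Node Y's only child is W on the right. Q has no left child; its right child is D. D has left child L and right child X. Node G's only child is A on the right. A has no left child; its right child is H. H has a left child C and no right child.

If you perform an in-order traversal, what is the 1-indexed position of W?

In-order visits the left subtree, then the node, then the right subtree.
At J: go left to S.
  At S: go left to Q.
    At Q: no left child.
    Visit Q.
    At Q: go right to D.
      At D: go left to L.
        L is a leaf — visit L.
      Visit D.
      At D: go right to X.
        X is a leaf — visit X.
  Visit S.
  At S: go right to Y.
    At Y: no left child.
    Visit Y.
    At Y: go right to W.
      W is a leaf — visit W.
Visit J.
At J: go right to E.
  At E: go left to G.
    At G: no left child.
    Visit G.
    At G: go right to A.
      At A: no left child.
      Visit A.
      At A: go right to H.
        At H: go left to C.
          C is a leaf — visit C.
        Visit H.
        At H: no right child.
  Visit E.
  At E: go right to U.
    U is a leaf — visit U.
Full in-order sequence: Q, L, D, X, S, Y, W, J, G, A, C, H, E, U.

7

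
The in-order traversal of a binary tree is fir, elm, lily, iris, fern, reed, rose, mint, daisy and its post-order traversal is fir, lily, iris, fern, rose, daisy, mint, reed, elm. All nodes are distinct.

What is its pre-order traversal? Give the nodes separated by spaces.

elm fir reed fern iris lily mint rose daisy

The last element of post-order is the root; it splits in-order into left and right subtrees.
Root elm: left subtree has 1 node {fir}, right has 7 {lily, iris, fern, reed, rose, mint, daisy}.
  Root reed: left subtree has 3 nodes {lily, iris, fern}, right has 3 {rose, mint, daisy}.
    Root fern: left subtree has 2 nodes {lily, iris}, right has 0 { }.
      Root iris: left subtree has 1 node {lily}, right has 0 { }.
    Root mint: left subtree has 1 node {rose}, right has 1 {daisy}.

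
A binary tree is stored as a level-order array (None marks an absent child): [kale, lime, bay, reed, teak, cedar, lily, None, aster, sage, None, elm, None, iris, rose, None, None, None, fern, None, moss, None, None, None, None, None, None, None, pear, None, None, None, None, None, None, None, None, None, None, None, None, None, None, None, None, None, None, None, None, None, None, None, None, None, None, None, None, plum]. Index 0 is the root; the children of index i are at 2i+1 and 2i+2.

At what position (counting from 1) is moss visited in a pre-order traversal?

8

Pre-order visits the node, then its left subtree, then its right subtree.
Visit kale.
At kale: go left to lime.
  Visit lime.
  At lime: go left to reed.
    Visit reed.
    At reed: no left child.
    At reed: go right to aster.
      Visit aster.
      At aster: no left child.
      At aster: go right to fern.
        fern is a leaf — visit fern.
  At lime: go right to teak.
    Visit teak.
    At teak: go left to sage.
      Visit sage.
      At sage: no left child.
      At sage: go right to moss.
        moss is a leaf — visit moss.
    At teak: no right child.
At kale: go right to bay.
  Visit bay.
  At bay: go left to cedar.
    Visit cedar.
    At cedar: go left to elm.
      elm is a leaf — visit elm.
    At cedar: no right child.
  At bay: go right to lily.
    Visit lily.
    At lily: go left to iris.
      Visit iris.
      At iris: no left child.
      At iris: go right to pear.
        Visit pear.
        At pear: go left to plum.
          plum is a leaf — visit plum.
        At pear: no right child.
    At lily: go right to rose.
      rose is a leaf — visit rose.
Full pre-order sequence: kale, lime, reed, aster, fern, teak, sage, moss, bay, cedar, elm, lily, iris, pear, plum, rose.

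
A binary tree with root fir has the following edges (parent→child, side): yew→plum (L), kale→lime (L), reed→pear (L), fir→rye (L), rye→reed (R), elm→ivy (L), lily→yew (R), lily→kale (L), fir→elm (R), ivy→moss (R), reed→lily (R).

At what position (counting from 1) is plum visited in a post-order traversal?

Post-order visits the left subtree, then the right subtree, then the node.
At fir: go left to rye.
  At rye: no left child.
  At rye: go right to reed.
    At reed: go left to pear.
      pear is a leaf — visit pear.
    At reed: go right to lily.
      At lily: go left to kale.
        At kale: go left to lime.
          lime is a leaf — visit lime.
        At kale: no right child.
        Visit kale.
      At lily: go right to yew.
        At yew: go left to plum.
          plum is a leaf — visit plum.
        At yew: no right child.
        Visit yew.
      Visit lily.
    Visit reed.
  Visit rye.
At fir: go right to elm.
  At elm: go left to ivy.
    At ivy: no left child.
    At ivy: go right to moss.
      moss is a leaf — visit moss.
    Visit ivy.
  At elm: no right child.
  Visit elm.
Visit fir.
Full post-order sequence: pear, lime, kale, plum, yew, lily, reed, rye, moss, ivy, elm, fir.

4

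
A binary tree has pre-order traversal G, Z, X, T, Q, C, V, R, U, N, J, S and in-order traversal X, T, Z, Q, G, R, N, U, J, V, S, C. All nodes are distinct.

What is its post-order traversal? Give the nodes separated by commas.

T, X, Q, Z, N, J, U, R, S, V, C, G

The first element of pre-order is the root; it splits in-order into left and right subtrees.
Root G: left subtree has 4 nodes {X, T, Z, Q}, right has 7 {R, N, U, J, V, S, C}.
  Root Z: left subtree has 2 nodes {X, T}, right has 1 {Q}.
    Root X: left subtree has 0 nodes { }, right has 1 {T}.
  Root C: left subtree has 6 nodes {R, N, U, J, V, S}, right has 0 { }.
    Root V: left subtree has 4 nodes {R, N, U, J}, right has 1 {S}.
      Root R: left subtree has 0 nodes { }, right has 3 {N, U, J}.
        Root U: left subtree has 1 node {N}, right has 1 {J}.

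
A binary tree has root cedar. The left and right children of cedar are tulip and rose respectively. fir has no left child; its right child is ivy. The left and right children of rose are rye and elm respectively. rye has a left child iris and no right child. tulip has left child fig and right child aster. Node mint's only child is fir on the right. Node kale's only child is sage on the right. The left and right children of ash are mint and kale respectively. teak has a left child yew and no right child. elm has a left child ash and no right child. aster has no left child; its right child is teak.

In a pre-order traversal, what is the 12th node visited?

Pre-order visits the node, then its left subtree, then its right subtree.
Visit cedar.
At cedar: go left to tulip.
  Visit tulip.
  At tulip: go left to fig.
    fig is a leaf — visit fig.
  At tulip: go right to aster.
    Visit aster.
    At aster: no left child.
    At aster: go right to teak.
      Visit teak.
      At teak: go left to yew.
        yew is a leaf — visit yew.
      At teak: no right child.
At cedar: go right to rose.
  Visit rose.
  At rose: go left to rye.
    Visit rye.
    At rye: go left to iris.
      iris is a leaf — visit iris.
    At rye: no right child.
  At rose: go right to elm.
    Visit elm.
    At elm: go left to ash.
      Visit ash.
      At ash: go left to mint.
        Visit mint.
        At mint: no left child.
        At mint: go right to fir.
          Visit fir.
          At fir: no left child.
          At fir: go right to ivy.
            ivy is a leaf — visit ivy.
      At ash: go right to kale.
        Visit kale.
        At kale: no left child.
        At kale: go right to sage.
          sage is a leaf — visit sage.
    At elm: no right child.
Full pre-order sequence: cedar, tulip, fig, aster, teak, yew, rose, rye, iris, elm, ash, mint, fir, ivy, kale, sage.

mint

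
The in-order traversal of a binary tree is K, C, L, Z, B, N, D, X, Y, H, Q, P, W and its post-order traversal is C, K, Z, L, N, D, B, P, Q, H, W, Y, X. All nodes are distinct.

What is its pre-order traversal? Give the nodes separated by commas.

X, B, L, K, C, Z, D, N, Y, W, H, Q, P

The last element of post-order is the root; it splits in-order into left and right subtrees.
Root X: left subtree has 7 nodes {K, C, L, Z, B, N, D}, right has 5 {Y, H, Q, P, W}.
  Root B: left subtree has 4 nodes {K, C, L, Z}, right has 2 {N, D}.
    Root L: left subtree has 2 nodes {K, C}, right has 1 {Z}.
      Root K: left subtree has 0 nodes { }, right has 1 {C}.
    Root D: left subtree has 1 node {N}, right has 0 { }.
  Root Y: left subtree has 0 nodes { }, right has 4 {H, Q, P, W}.
    Root W: left subtree has 3 nodes {H, Q, P}, right has 0 { }.
      Root H: left subtree has 0 nodes { }, right has 2 {Q, P}.
        Root Q: left subtree has 0 nodes { }, right has 1 {P}.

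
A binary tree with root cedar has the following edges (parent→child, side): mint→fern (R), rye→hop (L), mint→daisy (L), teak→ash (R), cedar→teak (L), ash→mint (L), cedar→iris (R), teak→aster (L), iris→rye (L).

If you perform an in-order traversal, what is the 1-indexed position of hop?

In-order visits the left subtree, then the node, then the right subtree.
At cedar: go left to teak.
  At teak: go left to aster.
    aster is a leaf — visit aster.
  Visit teak.
  At teak: go right to ash.
    At ash: go left to mint.
      At mint: go left to daisy.
        daisy is a leaf — visit daisy.
      Visit mint.
      At mint: go right to fern.
        fern is a leaf — visit fern.
    Visit ash.
    At ash: no right child.
Visit cedar.
At cedar: go right to iris.
  At iris: go left to rye.
    At rye: go left to hop.
      hop is a leaf — visit hop.
    Visit rye.
    At rye: no right child.
  Visit iris.
  At iris: no right child.
Full in-order sequence: aster, teak, daisy, mint, fern, ash, cedar, hop, rye, iris.

8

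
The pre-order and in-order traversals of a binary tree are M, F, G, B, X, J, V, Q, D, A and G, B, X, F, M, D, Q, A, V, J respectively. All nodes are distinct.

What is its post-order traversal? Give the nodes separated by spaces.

The first element of pre-order is the root; it splits in-order into left and right subtrees.
Root M: left subtree has 4 nodes {G, B, X, F}, right has 5 {D, Q, A, V, J}.
  Root F: left subtree has 3 nodes {G, B, X}, right has 0 { }.
    Root G: left subtree has 0 nodes { }, right has 2 {B, X}.
      Root B: left subtree has 0 nodes { }, right has 1 {X}.
  Root J: left subtree has 4 nodes {D, Q, A, V}, right has 0 { }.
    Root V: left subtree has 3 nodes {D, Q, A}, right has 0 { }.
      Root Q: left subtree has 1 node {D}, right has 1 {A}.

X B G F D A Q V J M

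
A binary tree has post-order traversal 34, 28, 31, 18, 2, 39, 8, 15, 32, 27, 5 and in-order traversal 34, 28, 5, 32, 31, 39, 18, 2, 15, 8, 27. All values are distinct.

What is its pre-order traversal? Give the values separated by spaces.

The last element of post-order is the root; it splits in-order into left and right subtrees.
Root 5: left subtree has 2 nodes {34, 28}, right has 8 {32, 31, 39, 18, 2, 15, 8, 27}.
  Root 28: left subtree has 1 node {34}, right has 0 { }.
  Root 27: left subtree has 7 nodes {32, 31, 39, 18, 2, 15, 8}, right has 0 { }.
    Root 32: left subtree has 0 nodes { }, right has 6 {31, 39, 18, 2, 15, 8}.
      Root 15: left subtree has 4 nodes {31, 39, 18, 2}, right has 1 {8}.
        Root 39: left subtree has 1 node {31}, right has 2 {18, 2}.
          Root 2: left subtree has 1 node {18}, right has 0 { }.

5 28 34 27 32 15 39 31 2 18 8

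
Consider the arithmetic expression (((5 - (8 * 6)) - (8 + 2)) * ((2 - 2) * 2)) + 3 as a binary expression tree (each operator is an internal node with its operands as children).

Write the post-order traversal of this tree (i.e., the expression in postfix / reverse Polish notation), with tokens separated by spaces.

Post-order on an expression tree gives postfix notation: for each operator, emit left operand, right operand, then the operator.

5 8 6 * - 8 2 + - 2 2 - 2 * * 3 +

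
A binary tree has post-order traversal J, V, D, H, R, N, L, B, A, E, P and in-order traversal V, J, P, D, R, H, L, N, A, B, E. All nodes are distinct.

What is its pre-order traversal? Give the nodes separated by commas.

P, V, J, E, A, L, R, D, H, N, B

The last element of post-order is the root; it splits in-order into left and right subtrees.
Root P: left subtree has 2 nodes {V, J}, right has 8 {D, R, H, L, N, A, B, E}.
  Root V: left subtree has 0 nodes { }, right has 1 {J}.
  Root E: left subtree has 7 nodes {D, R, H, L, N, A, B}, right has 0 { }.
    Root A: left subtree has 5 nodes {D, R, H, L, N}, right has 1 {B}.
      Root L: left subtree has 3 nodes {D, R, H}, right has 1 {N}.
        Root R: left subtree has 1 node {D}, right has 1 {H}.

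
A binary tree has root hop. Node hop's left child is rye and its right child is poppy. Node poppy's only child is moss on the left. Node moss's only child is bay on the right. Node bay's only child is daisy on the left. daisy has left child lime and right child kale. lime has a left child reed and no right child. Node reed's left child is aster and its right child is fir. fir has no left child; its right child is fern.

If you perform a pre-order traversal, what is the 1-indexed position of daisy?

6

Pre-order visits the node, then its left subtree, then its right subtree.
Visit hop.
At hop: go left to rye.
  rye is a leaf — visit rye.
At hop: go right to poppy.
  Visit poppy.
  At poppy: go left to moss.
    Visit moss.
    At moss: no left child.
    At moss: go right to bay.
      Visit bay.
      At bay: go left to daisy.
        Visit daisy.
        At daisy: go left to lime.
          Visit lime.
          At lime: go left to reed.
            Visit reed.
            At reed: go left to aster.
              aster is a leaf — visit aster.
            At reed: go right to fir.
              Visit fir.
              At fir: no left child.
              At fir: go right to fern.
                fern is a leaf — visit fern.
          At lime: no right child.
        At daisy: go right to kale.
          kale is a leaf — visit kale.
      At bay: no right child.
  At poppy: no right child.
Full pre-order sequence: hop, rye, poppy, moss, bay, daisy, lime, reed, aster, fir, fern, kale.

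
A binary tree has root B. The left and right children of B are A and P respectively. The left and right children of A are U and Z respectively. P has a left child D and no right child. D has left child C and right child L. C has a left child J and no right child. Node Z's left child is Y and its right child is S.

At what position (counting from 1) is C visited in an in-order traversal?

8

In-order visits the left subtree, then the node, then the right subtree.
At B: go left to A.
  At A: go left to U.
    U is a leaf — visit U.
  Visit A.
  At A: go right to Z.
    At Z: go left to Y.
      Y is a leaf — visit Y.
    Visit Z.
    At Z: go right to S.
      S is a leaf — visit S.
Visit B.
At B: go right to P.
  At P: go left to D.
    At D: go left to C.
      At C: go left to J.
        J is a leaf — visit J.
      Visit C.
      At C: no right child.
    Visit D.
    At D: go right to L.
      L is a leaf — visit L.
  Visit P.
  At P: no right child.
Full in-order sequence: U, A, Y, Z, S, B, J, C, D, L, P.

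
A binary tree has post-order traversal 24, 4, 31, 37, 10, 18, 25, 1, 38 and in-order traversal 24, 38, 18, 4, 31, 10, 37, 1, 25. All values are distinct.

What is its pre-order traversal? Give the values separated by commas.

The last element of post-order is the root; it splits in-order into left and right subtrees.
Root 38: left subtree has 1 node {24}, right has 7 {18, 4, 31, 10, 37, 1, 25}.
  Root 1: left subtree has 5 nodes {18, 4, 31, 10, 37}, right has 1 {25}.
    Root 18: left subtree has 0 nodes { }, right has 4 {4, 31, 10, 37}.
      Root 10: left subtree has 2 nodes {4, 31}, right has 1 {37}.
        Root 31: left subtree has 1 node {4}, right has 0 { }.

38, 24, 1, 18, 10, 31, 4, 37, 25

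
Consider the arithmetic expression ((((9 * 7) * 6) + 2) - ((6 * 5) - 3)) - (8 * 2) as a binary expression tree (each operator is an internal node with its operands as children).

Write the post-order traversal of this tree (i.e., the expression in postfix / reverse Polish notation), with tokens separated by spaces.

Post-order on an expression tree gives postfix notation: for each operator, emit left operand, right operand, then the operator.

9 7 * 6 * 2 + 6 5 * 3 - - 8 2 * -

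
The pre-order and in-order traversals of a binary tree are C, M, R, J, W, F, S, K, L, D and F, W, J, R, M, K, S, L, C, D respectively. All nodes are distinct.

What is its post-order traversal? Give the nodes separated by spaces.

The first element of pre-order is the root; it splits in-order into left and right subtrees.
Root C: left subtree has 8 nodes {F, W, J, R, M, K, S, L}, right has 1 {D}.
  Root M: left subtree has 4 nodes {F, W, J, R}, right has 3 {K, S, L}.
    Root R: left subtree has 3 nodes {F, W, J}, right has 0 { }.
      Root J: left subtree has 2 nodes {F, W}, right has 0 { }.
        Root W: left subtree has 1 node {F}, right has 0 { }.
    Root S: left subtree has 1 node {K}, right has 1 {L}.

F W J R K L S M D C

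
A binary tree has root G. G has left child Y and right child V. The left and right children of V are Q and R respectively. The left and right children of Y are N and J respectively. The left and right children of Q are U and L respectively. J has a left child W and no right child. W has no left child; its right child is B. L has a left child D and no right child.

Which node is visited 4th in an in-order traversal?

In-order visits the left subtree, then the node, then the right subtree.
At G: go left to Y.
  At Y: go left to N.
    N is a leaf — visit N.
  Visit Y.
  At Y: go right to J.
    At J: go left to W.
      At W: no left child.
      Visit W.
      At W: go right to B.
        B is a leaf — visit B.
    Visit J.
    At J: no right child.
Visit G.
At G: go right to V.
  At V: go left to Q.
    At Q: go left to U.
      U is a leaf — visit U.
    Visit Q.
    At Q: go right to L.
      At L: go left to D.
        D is a leaf — visit D.
      Visit L.
      At L: no right child.
  Visit V.
  At V: go right to R.
    R is a leaf — visit R.
Full in-order sequence: N, Y, W, B, J, G, U, Q, D, L, V, R.

B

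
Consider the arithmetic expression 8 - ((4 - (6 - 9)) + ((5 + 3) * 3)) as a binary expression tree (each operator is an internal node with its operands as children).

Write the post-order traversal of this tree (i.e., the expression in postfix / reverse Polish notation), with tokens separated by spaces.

Post-order on an expression tree gives postfix notation: for each operator, emit left operand, right operand, then the operator.

8 4 6 9 - - 5 3 + 3 * + -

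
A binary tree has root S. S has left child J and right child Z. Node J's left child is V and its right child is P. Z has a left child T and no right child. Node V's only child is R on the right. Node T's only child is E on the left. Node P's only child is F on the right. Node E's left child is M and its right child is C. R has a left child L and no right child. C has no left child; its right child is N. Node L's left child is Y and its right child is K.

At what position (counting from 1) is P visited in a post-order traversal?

Post-order visits the left subtree, then the right subtree, then the node.
At S: go left to J.
  At J: go left to V.
    At V: no left child.
    At V: go right to R.
      At R: go left to L.
        At L: go left to Y.
          Y is a leaf — visit Y.
        At L: go right to K.
          K is a leaf — visit K.
        Visit L.
      At R: no right child.
      Visit R.
    Visit V.
  At J: go right to P.
    At P: no left child.
    At P: go right to F.
      F is a leaf — visit F.
    Visit P.
  Visit J.
At S: go right to Z.
  At Z: go left to T.
    At T: go left to E.
      At E: go left to M.
        M is a leaf — visit M.
      At E: go right to C.
        At C: no left child.
        At C: go right to N.
          N is a leaf — visit N.
        Visit C.
      Visit E.
    At T: no right child.
    Visit T.
  At Z: no right child.
  Visit Z.
Visit S.
Full post-order sequence: Y, K, L, R, V, F, P, J, M, N, C, E, T, Z, S.

7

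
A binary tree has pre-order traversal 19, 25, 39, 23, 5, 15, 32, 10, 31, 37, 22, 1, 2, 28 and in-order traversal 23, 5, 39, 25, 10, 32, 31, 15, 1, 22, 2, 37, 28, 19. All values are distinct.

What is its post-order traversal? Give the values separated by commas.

5, 23, 39, 10, 31, 32, 1, 2, 22, 28, 37, 15, 25, 19

The first element of pre-order is the root; it splits in-order into left and right subtrees.
Root 19: left subtree has 13 nodes {23, 5, 39, 25, 10, 32, 31, 15, 1, 22, 2, 37, 28}, right has 0 { }.
  Root 25: left subtree has 3 nodes {23, 5, 39}, right has 9 {10, 32, 31, 15, 1, 22, 2, 37, 28}.
    Root 39: left subtree has 2 nodes {23, 5}, right has 0 { }.
      Root 23: left subtree has 0 nodes { }, right has 1 {5}.
    Root 15: left subtree has 3 nodes {10, 32, 31}, right has 5 {1, 22, 2, 37, 28}.
      Root 32: left subtree has 1 node {10}, right has 1 {31}.
      Root 37: left subtree has 3 nodes {1, 22, 2}, right has 1 {28}.
        Root 22: left subtree has 1 node {1}, right has 1 {2}.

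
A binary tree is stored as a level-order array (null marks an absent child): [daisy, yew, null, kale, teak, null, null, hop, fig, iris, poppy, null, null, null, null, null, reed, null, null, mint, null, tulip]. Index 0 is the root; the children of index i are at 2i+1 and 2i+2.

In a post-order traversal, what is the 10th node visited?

Post-order visits the left subtree, then the right subtree, then the node.
At daisy: go left to yew.
  At yew: go left to kale.
    At kale: go left to hop.
      At hop: no left child.
      At hop: go right to reed.
        reed is a leaf — visit reed.
      Visit hop.
    At kale: go right to fig.
      fig is a leaf — visit fig.
    Visit kale.
  At yew: go right to teak.
    At teak: go left to iris.
      At iris: go left to mint.
        mint is a leaf — visit mint.
      At iris: no right child.
      Visit iris.
    At teak: go right to poppy.
      At poppy: go left to tulip.
        tulip is a leaf — visit tulip.
      At poppy: no right child.
      Visit poppy.
    Visit teak.
  Visit yew.
At daisy: no right child.
Visit daisy.
Full post-order sequence: reed, hop, fig, kale, mint, iris, tulip, poppy, teak, yew, daisy.

yew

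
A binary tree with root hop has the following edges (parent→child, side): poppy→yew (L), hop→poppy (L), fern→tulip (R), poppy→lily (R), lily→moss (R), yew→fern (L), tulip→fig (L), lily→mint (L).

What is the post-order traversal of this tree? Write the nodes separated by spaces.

fig tulip fern yew mint moss lily poppy hop

Post-order visits the left subtree, then the right subtree, then the node.
At hop: go left to poppy.
  At poppy: go left to yew.
    At yew: go left to fern.
      At fern: no left child.
      At fern: go right to tulip.
        At tulip: go left to fig.
          fig is a leaf — visit fig.
        At tulip: no right child.
        Visit tulip.
      Visit fern.
    At yew: no right child.
    Visit yew.
  At poppy: go right to lily.
    At lily: go left to mint.
      mint is a leaf — visit mint.
    At lily: go right to moss.
      moss is a leaf — visit moss.
    Visit lily.
  Visit poppy.
At hop: no right child.
Visit hop.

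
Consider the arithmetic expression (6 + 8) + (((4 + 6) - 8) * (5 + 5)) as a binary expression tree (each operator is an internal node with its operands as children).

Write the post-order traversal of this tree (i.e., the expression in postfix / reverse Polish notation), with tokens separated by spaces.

Post-order on an expression tree gives postfix notation: for each operator, emit left operand, right operand, then the operator.

6 8 + 4 6 + 8 - 5 5 + * +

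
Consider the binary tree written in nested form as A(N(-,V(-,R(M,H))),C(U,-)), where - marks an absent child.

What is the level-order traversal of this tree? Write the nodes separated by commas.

A, N, C, V, U, R, M, H

Level-order visits nodes level by level from the root, left to right within each level.
Level 0: A
Level 1: N, C
Level 2: V, U
Level 3: R
Level 4: M, H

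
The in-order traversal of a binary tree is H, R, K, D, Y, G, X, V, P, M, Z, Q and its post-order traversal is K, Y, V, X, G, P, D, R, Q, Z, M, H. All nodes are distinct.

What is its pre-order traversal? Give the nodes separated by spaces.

The last element of post-order is the root; it splits in-order into left and right subtrees.
Root H: left subtree has 0 nodes { }, right has 11 {R, K, D, Y, G, X, V, P, M, Z, Q}.
  Root M: left subtree has 8 nodes {R, K, D, Y, G, X, V, P}, right has 2 {Z, Q}.
    Root R: left subtree has 0 nodes { }, right has 7 {K, D, Y, G, X, V, P}.
      Root D: left subtree has 1 node {K}, right has 5 {Y, G, X, V, P}.
        Root P: left subtree has 4 nodes {Y, G, X, V}, right has 0 { }.
          Root G: left subtree has 1 node {Y}, right has 2 {X, V}.
            Root X: left subtree has 0 nodes { }, right has 1 {V}.
    Root Z: left subtree has 0 nodes { }, right has 1 {Q}.

H M R D K P G Y X V Z Q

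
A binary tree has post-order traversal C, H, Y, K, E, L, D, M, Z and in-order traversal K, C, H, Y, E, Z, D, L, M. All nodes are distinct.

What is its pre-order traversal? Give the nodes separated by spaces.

The last element of post-order is the root; it splits in-order into left and right subtrees.
Root Z: left subtree has 5 nodes {K, C, H, Y, E}, right has 3 {D, L, M}.
  Root E: left subtree has 4 nodes {K, C, H, Y}, right has 0 { }.
    Root K: left subtree has 0 nodes { }, right has 3 {C, H, Y}.
      Root Y: left subtree has 2 nodes {C, H}, right has 0 { }.
        Root H: left subtree has 1 node {C}, right has 0 { }.
  Root M: left subtree has 2 nodes {D, L}, right has 0 { }.
    Root D: left subtree has 0 nodes { }, right has 1 {L}.

Z E K Y H C M D L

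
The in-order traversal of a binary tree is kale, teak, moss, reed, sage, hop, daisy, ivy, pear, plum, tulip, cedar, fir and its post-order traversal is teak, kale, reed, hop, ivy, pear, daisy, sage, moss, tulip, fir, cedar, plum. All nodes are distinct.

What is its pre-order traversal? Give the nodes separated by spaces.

The last element of post-order is the root; it splits in-order into left and right subtrees.
Root plum: left subtree has 9 nodes {kale, teak, moss, reed, sage, hop, daisy, ivy, pear}, right has 3 {tulip, cedar, fir}.
  Root moss: left subtree has 2 nodes {kale, teak}, right has 6 {reed, sage, hop, daisy, ivy, pear}.
    Root kale: left subtree has 0 nodes { }, right has 1 {teak}.
    Root sage: left subtree has 1 node {reed}, right has 4 {hop, daisy, ivy, pear}.
      Root daisy: left subtree has 1 node {hop}, right has 2 {ivy, pear}.
        Root pear: left subtree has 1 node {ivy}, right has 0 { }.
  Root cedar: left subtree has 1 node {tulip}, right has 1 {fir}.

plum moss kale teak sage reed daisy hop pear ivy cedar tulip fir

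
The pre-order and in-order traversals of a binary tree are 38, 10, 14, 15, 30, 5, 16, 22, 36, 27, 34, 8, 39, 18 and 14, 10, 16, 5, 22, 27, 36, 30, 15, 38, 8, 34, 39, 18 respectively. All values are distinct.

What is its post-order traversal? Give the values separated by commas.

The first element of pre-order is the root; it splits in-order into left and right subtrees.
Root 38: left subtree has 9 nodes {14, 10, 16, 5, 22, 27, 36, 30, 15}, right has 4 {8, 34, 39, 18}.
  Root 10: left subtree has 1 node {14}, right has 7 {16, 5, 22, 27, 36, 30, 15}.
    Root 15: left subtree has 6 nodes {16, 5, 22, 27, 36, 30}, right has 0 { }.
      Root 30: left subtree has 5 nodes {16, 5, 22, 27, 36}, right has 0 { }.
        Root 5: left subtree has 1 node {16}, right has 3 {22, 27, 36}.
          Root 22: left subtree has 0 nodes { }, right has 2 {27, 36}.
            Root 36: left subtree has 1 node {27}, right has 0 { }.
  Root 34: left subtree has 1 node {8}, right has 2 {39, 18}.
    Root 39: left subtree has 0 nodes { }, right has 1 {18}.

14, 16, 27, 36, 22, 5, 30, 15, 10, 8, 18, 39, 34, 38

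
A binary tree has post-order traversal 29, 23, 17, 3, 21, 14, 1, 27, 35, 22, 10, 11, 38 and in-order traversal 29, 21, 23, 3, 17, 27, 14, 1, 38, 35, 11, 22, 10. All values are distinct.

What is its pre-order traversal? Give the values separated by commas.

38, 27, 21, 29, 3, 23, 17, 1, 14, 11, 35, 10, 22

The last element of post-order is the root; it splits in-order into left and right subtrees.
Root 38: left subtree has 8 nodes {29, 21, 23, 3, 17, 27, 14, 1}, right has 4 {35, 11, 22, 10}.
  Root 27: left subtree has 5 nodes {29, 21, 23, 3, 17}, right has 2 {14, 1}.
    Root 21: left subtree has 1 node {29}, right has 3 {23, 3, 17}.
      Root 3: left subtree has 1 node {23}, right has 1 {17}.
    Root 1: left subtree has 1 node {14}, right has 0 { }.
  Root 11: left subtree has 1 node {35}, right has 2 {22, 10}.
    Root 10: left subtree has 1 node {22}, right has 0 { }.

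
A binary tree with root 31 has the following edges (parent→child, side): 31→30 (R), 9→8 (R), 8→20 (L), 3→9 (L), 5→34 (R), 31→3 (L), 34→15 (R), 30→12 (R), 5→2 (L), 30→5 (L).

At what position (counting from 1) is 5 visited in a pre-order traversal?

7

Pre-order visits the node, then its left subtree, then its right subtree.
Visit 31.
At 31: go left to 3.
  Visit 3.
  At 3: go left to 9.
    Visit 9.
    At 9: no left child.
    At 9: go right to 8.
      Visit 8.
      At 8: go left to 20.
        20 is a leaf — visit 20.
      At 8: no right child.
  At 3: no right child.
At 31: go right to 30.
  Visit 30.
  At 30: go left to 5.
    Visit 5.
    At 5: go left to 2.
      2 is a leaf — visit 2.
    At 5: go right to 34.
      Visit 34.
      At 34: no left child.
      At 34: go right to 15.
        15 is a leaf — visit 15.
  At 30: go right to 12.
    12 is a leaf — visit 12.
Full pre-order sequence: 31, 3, 9, 8, 20, 30, 5, 2, 34, 15, 12.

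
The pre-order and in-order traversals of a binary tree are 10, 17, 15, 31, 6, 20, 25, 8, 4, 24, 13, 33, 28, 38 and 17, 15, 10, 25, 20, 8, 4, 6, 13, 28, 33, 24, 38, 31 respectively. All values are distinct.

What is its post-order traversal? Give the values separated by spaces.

The first element of pre-order is the root; it splits in-order into left and right subtrees.
Root 10: left subtree has 2 nodes {17, 15}, right has 11 {25, 20, 8, 4, 6, 13, 28, 33, 24, 38, 31}.
  Root 17: left subtree has 0 nodes { }, right has 1 {15}.
  Root 31: left subtree has 10 nodes {25, 20, 8, 4, 6, 13, 28, 33, 24, 38}, right has 0 { }.
    Root 6: left subtree has 4 nodes {25, 20, 8, 4}, right has 5 {13, 28, 33, 24, 38}.
      Root 20: left subtree has 1 node {25}, right has 2 {8, 4}.
        Root 8: left subtree has 0 nodes { }, right has 1 {4}.
      Root 24: left subtree has 3 nodes {13, 28, 33}, right has 1 {38}.
        Root 13: left subtree has 0 nodes { }, right has 2 {28, 33}.
          Root 33: left subtree has 1 node {28}, right has 0 { }.

15 17 25 4 8 20 28 33 13 38 24 6 31 10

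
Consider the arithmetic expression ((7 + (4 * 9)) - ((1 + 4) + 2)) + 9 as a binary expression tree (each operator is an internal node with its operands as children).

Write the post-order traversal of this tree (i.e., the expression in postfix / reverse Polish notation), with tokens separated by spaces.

Post-order on an expression tree gives postfix notation: for each operator, emit left operand, right operand, then the operator.

7 4 9 * + 1 4 + 2 + - 9 +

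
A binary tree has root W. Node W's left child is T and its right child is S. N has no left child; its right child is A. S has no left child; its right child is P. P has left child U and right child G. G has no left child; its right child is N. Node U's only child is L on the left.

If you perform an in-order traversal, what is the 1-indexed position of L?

In-order visits the left subtree, then the node, then the right subtree.
At W: go left to T.
  T is a leaf — visit T.
Visit W.
At W: go right to S.
  At S: no left child.
  Visit S.
  At S: go right to P.
    At P: go left to U.
      At U: go left to L.
        L is a leaf — visit L.
      Visit U.
      At U: no right child.
    Visit P.
    At P: go right to G.
      At G: no left child.
      Visit G.
      At G: go right to N.
        At N: no left child.
        Visit N.
        At N: go right to A.
          A is a leaf — visit A.
Full in-order sequence: T, W, S, L, U, P, G, N, A.

4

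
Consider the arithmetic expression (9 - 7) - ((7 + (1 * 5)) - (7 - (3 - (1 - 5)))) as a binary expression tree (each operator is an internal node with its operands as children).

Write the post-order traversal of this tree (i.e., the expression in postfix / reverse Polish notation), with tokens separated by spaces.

9 7 - 7 1 5 * + 7 3 1 5 - - - - -

Post-order on an expression tree gives postfix notation: for each operator, emit left operand, right operand, then the operator.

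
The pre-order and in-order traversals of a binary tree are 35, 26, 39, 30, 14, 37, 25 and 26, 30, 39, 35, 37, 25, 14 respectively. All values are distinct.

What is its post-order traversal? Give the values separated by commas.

30, 39, 26, 25, 37, 14, 35

The first element of pre-order is the root; it splits in-order into left and right subtrees.
Root 35: left subtree has 3 nodes {26, 30, 39}, right has 3 {37, 25, 14}.
  Root 26: left subtree has 0 nodes { }, right has 2 {30, 39}.
    Root 39: left subtree has 1 node {30}, right has 0 { }.
  Root 14: left subtree has 2 nodes {37, 25}, right has 0 { }.
    Root 37: left subtree has 0 nodes { }, right has 1 {25}.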